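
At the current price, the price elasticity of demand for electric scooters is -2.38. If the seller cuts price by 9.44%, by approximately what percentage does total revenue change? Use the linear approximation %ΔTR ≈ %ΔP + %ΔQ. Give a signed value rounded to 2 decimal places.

%ΔQ ≈ Ed × %ΔP = (-2.38) × (-9.44%) = +22.4672%
%ΔTR ≈ %ΔP + %ΔQ = (-9.44%) + (+22.4672%) = +13.0272%

+13.03%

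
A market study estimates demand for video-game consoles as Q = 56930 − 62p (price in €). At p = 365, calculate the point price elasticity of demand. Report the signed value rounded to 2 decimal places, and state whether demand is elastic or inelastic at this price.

-0.66; inelastic

dQ/dp = −62. At p = 365, Q = 56930 − 62(365) = 34300.
Ed = (dQ/dp)·(p/Q) = −62 × (365/34300) = -0.6597…
|Ed| = 0.66 < 1, so demand is inelastic.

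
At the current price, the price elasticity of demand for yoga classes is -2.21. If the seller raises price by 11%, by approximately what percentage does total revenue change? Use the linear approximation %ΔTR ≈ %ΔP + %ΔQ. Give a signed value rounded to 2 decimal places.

%ΔQ ≈ Ed × %ΔP = (-2.21) × (+11%) = -24.3100%
%ΔTR ≈ %ΔP + %ΔQ = (+11%) + (-24.3100%) = -13.3100%

-13.31%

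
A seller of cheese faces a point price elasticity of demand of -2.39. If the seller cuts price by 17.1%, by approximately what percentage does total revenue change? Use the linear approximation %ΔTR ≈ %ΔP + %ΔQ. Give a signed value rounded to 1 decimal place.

+23.8%

%ΔQ ≈ Ed × %ΔP = (-2.39) × (-17.1%) = +40.8690%
%ΔTR ≈ %ΔP + %ΔQ = (-17.1%) + (+40.8690%) = +23.7690%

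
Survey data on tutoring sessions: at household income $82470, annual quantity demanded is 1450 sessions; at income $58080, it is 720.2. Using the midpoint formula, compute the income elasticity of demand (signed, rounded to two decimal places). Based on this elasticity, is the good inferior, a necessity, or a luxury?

1.94; luxury

%ΔQ = (720.2 − 1450)/[( 1450 + 720.2)/2] = -729.8/1085.1 = -0.672564…
%ΔIncome = (58080 − 82470)/[( 82470 + 58080)/2] = -24390/70275 = -0.347065…
E_income = (-729.8/1085.1) / (-24390/70275) = 1.9378…
E_income > 1 ⇒ normal good, luxury.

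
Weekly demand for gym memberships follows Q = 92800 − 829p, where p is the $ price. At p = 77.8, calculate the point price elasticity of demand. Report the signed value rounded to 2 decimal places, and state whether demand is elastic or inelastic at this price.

-2.28; elastic

dQ/dp = −829. At p = 77.8, Q = 92800 − 829(77.8) = 28303.8.
Ed = (dQ/dp)·(p/Q) = −829 × (77.8/28303.8) = -2.2787…
|Ed| = 2.28 > 1, so demand is elastic.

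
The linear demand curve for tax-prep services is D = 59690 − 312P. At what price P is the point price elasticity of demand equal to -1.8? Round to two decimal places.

Ed = −312P/(59690 − 312P). Set this equal to -1.8:
312P = 1.8·(59690 − 312P) ⇒ 312P(1 + 1.8) = 1.8·59690
P = 1.8·59690 / (312·2.8) = 122.9876…

122.99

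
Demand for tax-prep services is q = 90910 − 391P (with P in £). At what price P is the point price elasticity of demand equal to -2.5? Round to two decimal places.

Ed = −391P/(90910 − 391P). Set this equal to -2.5:
391P = 2.5·(90910 − 391P) ⇒ 391P(1 + 2.5) = 2.5·90910
P = 2.5·90910 / (391·3.5) = 166.0759…

166.08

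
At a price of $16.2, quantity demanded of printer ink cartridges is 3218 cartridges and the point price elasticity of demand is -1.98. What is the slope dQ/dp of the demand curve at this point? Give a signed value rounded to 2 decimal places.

-393.31

Ed = (dQ/dp)·(p/Q) ⇒ dQ/dp = Ed·Q/p = (-1.98)·3218/16.2 = -393.3111…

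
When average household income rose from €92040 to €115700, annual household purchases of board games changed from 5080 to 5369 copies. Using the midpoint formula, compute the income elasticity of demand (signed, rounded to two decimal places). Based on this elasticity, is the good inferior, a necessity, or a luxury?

0.24; necessity

%ΔQ = (5369 − 5080)/[( 5080 + 5369)/2] = 289/5224.5 = 0.055316…
%ΔIncome = (115700 − 92040)/[( 92040 + 115700)/2] = 23660/103870 = 0.227784…
E_income = (289/5224.5) / (23660/103870) = 0.2428…
0 < E_income < 1 ⇒ normal good, necessity.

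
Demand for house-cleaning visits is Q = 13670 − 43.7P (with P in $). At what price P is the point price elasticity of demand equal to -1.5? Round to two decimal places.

Ed = −43.7P/(13670 − 43.7P). Set this equal to -1.5:
43.7P = 1.5·(13670 − 43.7P) ⇒ 43.7P(1 + 1.5) = 1.5·13670
P = 1.5·13670 / (43.7·2.5) = 187.6887…

187.69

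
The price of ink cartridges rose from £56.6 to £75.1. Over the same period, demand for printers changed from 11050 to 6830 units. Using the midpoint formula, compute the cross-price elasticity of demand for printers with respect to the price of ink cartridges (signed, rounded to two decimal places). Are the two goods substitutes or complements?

%ΔQ_{printers} = (6830 − 11050)/avg = -4220/8940 = -0.472035…
%ΔP_{ink cartridges} = (75.1 − 56.6)/avg = 18.5/65.85 = 0.280941…
E_cross = (-4220/8940) / (18.5/65.85) = -1.6801…
E_cross < 0 ⇒ the goods are complements.

-1.68; complements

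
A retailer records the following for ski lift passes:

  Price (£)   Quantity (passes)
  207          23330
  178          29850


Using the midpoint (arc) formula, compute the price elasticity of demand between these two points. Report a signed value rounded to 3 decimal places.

%ΔQ = (29850 − 23330) / [(23330 + 29850)/2] = 6520/26590 = 0.245204…
%ΔP = (178 − 207) / [(207 + 178)/2] = -29/192.5 = -0.150649…
Arc Ed = %ΔQ / %ΔP = (6520/26590) / (-29/192.5) = -1.62765…

-1.628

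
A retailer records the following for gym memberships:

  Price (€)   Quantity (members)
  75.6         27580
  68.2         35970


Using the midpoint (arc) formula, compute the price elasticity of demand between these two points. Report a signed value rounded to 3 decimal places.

-2.566

%ΔQ = (35970 − 27580) / [(27580 + 35970)/2] = 8390/31775 = 0.264044…
%ΔP = (68.2 − 75.6) / [(75.6 + 68.2)/2] = -7.4/71.9 = -0.102920…
Arc Ed = %ΔQ / %ΔP = (8390/31775) / (-7.4/71.9) = -2.56550…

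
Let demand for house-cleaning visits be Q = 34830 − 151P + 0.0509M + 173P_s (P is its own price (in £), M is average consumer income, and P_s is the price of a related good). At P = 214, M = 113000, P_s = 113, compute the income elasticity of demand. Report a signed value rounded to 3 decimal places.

0.207

At the given values, Q = 34830 − 151(214) + 0.0509(113000) + 173(113) = 27816.7.
∂Q/∂M = 0.0509.
E = (0.0509) × (113000/27816.7) = 0.20677…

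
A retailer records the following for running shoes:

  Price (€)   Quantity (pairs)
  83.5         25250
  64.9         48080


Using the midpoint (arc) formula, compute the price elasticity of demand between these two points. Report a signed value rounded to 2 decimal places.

-2.48

%ΔQ = (48080 − 25250) / [(25250 + 48080)/2] = 22830/36665 = 0.622664…
%ΔP = (64.9 − 83.5) / [(83.5 + 64.9)/2] = -18.6/74.2 = -0.250673…
Arc Ed = %ΔQ / %ΔP = (22830/36665) / (-18.6/74.2) = -2.4839…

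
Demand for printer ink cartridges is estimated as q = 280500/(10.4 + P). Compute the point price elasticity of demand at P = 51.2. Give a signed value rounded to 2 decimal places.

dq/dP = −280500/(10.4 + P)² = -73.9216. At P = 51.2, q = 4553.57.
Ed = (dq/dP)·(P/q) = (-73.9216) × (51.2/4553.57) = -0.8311…

-0.83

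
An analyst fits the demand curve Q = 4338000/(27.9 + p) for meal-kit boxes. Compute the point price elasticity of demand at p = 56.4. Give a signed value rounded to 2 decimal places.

dQ/dp = −4338000/(27.9 + p)² = -610.428. At p = 56.4, Q = 51459.1.
Ed = (dQ/dp)·(p/Q) = (-610.428) × (56.4/51459.1) = -0.6690…

-0.67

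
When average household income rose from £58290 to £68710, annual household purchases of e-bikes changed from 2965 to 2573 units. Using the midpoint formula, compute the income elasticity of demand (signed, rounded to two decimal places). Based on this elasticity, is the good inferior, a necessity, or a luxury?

-0.86; inferior

%ΔQ = (2573 − 2965)/[( 2965 + 2573)/2] = -392/2769 = -0.141567…
%ΔIncome = (68710 − 58290)/[( 58290 + 68710)/2] = 10420/63500 = 0.164094…
E_income = (-392/2769) / (10420/63500) = -0.8627…
E_income < 0 ⇒ inferior good.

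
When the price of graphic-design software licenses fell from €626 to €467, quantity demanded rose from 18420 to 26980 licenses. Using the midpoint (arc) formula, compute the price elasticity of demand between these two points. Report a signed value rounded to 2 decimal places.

%ΔQ = (26980 − 18420) / [(18420 + 26980)/2] = 8560/22700 = 0.377092…
%ΔP = (467 − 626) / [(626 + 467)/2] = -159/546.5 = -0.290942…
Arc Ed = %ΔQ / %ΔP = (8560/22700) / (-159/546.5) = -1.2961…

-1.30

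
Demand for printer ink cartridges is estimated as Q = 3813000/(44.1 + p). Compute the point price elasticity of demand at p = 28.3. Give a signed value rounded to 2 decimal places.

dQ/dp = −3813000/(44.1 + p)² = -727.427. At p = 28.3, Q = 52665.7.
Ed = (dQ/dp)·(p/Q) = (-727.427) × (28.3/52665.7) = -0.3908…

-0.39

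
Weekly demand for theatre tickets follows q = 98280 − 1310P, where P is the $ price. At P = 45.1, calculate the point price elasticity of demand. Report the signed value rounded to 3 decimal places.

dq/dP = −1310. At P = 45.1, q = 98280 − 1310(45.1) = 39199.
Ed = (dq/dP)·(P/q) = −1310 × (45.1/39199) = -1.50720…

-1.507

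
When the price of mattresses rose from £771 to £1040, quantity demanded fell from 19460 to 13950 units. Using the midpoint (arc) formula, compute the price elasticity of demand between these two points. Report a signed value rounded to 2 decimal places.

%ΔQ = (13950 − 19460) / [(19460 + 13950)/2] = -5510/16705 = -0.329841…
%ΔP = (1040 − 771) / [(771 + 1040)/2] = 269/905.5 = 0.297073…
Arc Ed = %ΔQ / %ΔP = (-5510/16705) / (269/905.5) = -1.1103…

-1.11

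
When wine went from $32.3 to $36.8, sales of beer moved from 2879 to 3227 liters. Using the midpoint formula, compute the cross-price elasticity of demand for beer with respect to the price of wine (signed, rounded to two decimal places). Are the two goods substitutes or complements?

0.88; substitutes

%ΔQ_{beer} = (3227 − 2879)/avg = 348/3053 = 0.113986…
%ΔP_{wine} = (36.8 − 32.3)/avg = 4.5/34.55 = 0.130246…
E_cross = (348/3053) / (4.5/34.55) = 0.8751…
E_cross > 0 ⇒ the goods are substitutes.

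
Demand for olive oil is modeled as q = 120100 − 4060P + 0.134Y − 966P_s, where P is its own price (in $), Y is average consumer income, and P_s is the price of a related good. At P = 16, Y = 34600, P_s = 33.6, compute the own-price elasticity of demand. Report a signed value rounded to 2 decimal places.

-2.38

At the given values, q = 120100 − 4060(16) + 0.134(34600) − 966(33.6) = 27318.8.
∂q/∂P = −4060.
E = (-4060) × (16/27318.8) = -2.3778…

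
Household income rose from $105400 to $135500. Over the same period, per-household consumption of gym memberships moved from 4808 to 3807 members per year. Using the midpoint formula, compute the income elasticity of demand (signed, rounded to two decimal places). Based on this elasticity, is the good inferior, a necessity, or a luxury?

-0.93; inferior

%ΔQ = (3807 − 4808)/[( 4808 + 3807)/2] = -1001/4307.5 = -0.232385…
%ΔIncome = (135500 − 105400)/[( 105400 + 135500)/2] = 30100/120450 = 0.249896…
E_income = (-1001/4307.5) / (30100/120450) = -0.9299…
E_income < 0 ⇒ inferior good.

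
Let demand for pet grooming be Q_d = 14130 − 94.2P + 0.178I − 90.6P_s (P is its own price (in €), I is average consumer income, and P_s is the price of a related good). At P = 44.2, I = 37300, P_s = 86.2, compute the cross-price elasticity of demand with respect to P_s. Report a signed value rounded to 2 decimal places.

-0.89

At the given values, Q_d = 14130 − 94.2(44.2) + 0.178(37300) − 90.6(86.2) = 8796.04.
∂Q_d/∂P_s = -90.6.
E = (-90.6) × (86.2/8796.04) = -0.8878…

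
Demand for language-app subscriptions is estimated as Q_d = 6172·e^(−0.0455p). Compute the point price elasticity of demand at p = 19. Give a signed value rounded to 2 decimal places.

-0.86

dQ_d/dp = −0.0455·Q_d = -118.301. At p = 19, Q_d = 2600.03.
Ed = (dQ_d/dp)·(p/Q_d) = (-118.301) × (19/2600.03) = -0.8645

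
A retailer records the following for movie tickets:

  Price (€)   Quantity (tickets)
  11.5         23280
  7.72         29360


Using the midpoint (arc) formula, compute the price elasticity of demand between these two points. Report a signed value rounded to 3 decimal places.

-0.587

%ΔQ = (29360 − 23280) / [(23280 + 29360)/2] = 6080/26320 = 0.231003…
%ΔP = (7.72 − 11.5) / [(11.5 + 7.72)/2] = -3.78/9.61 = -0.393340…
Arc Ed = %ΔQ / %ΔP = (6080/26320) / (-3.78/9.61) = -0.58728…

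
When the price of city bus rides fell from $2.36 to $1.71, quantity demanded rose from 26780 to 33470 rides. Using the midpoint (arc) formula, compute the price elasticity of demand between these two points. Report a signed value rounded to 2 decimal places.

-0.70

%ΔQ = (33470 − 26780) / [(26780 + 33470)/2] = 6690/30125 = 0.222074…
%ΔP = (1.71 − 2.36) / [(2.36 + 1.71)/2] = -0.65/2.035 = -0.319410…
Arc Ed = %ΔQ / %ΔP = (6690/30125) / (-0.65/2.035) = -0.6952…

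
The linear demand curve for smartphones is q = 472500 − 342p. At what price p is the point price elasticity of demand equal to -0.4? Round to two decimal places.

Ed = −342p/(472500 − 342p). Set this equal to -0.4:
342p = 0.4·(472500 − 342p) ⇒ 342p(1 + 0.4) = 0.4·472500
p = 0.4·472500 / (342·1.4) = 394.7368…

394.74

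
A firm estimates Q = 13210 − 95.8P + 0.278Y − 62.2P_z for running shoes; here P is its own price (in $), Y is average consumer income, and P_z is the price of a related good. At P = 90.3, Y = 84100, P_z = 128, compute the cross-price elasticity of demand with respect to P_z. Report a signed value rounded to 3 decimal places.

At the given values, Q = 13210 − 95.8(90.3) + 0.278(84100) − 62.2(128) = 19977.46.
∂Q/∂P_z = -62.2.
E = (-62.2) × (128/19977.46) = -0.39852…

-0.399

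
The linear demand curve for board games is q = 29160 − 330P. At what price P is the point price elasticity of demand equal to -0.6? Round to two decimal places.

Ed = −330P/(29160 − 330P). Set this equal to -0.6:
330P = 0.6·(29160 − 330P) ⇒ 330P(1 + 0.6) = 0.6·29160
P = 0.6·29160 / (330·1.6) = 33.1363…

33.14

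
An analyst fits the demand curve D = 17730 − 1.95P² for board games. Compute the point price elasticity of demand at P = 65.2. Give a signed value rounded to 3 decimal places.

dD/dP = −2·1.95·P = -254.28. At P = 65.2, D = 9440.472.
Ed = (dD/dP)·(P/D) = (-254.28) × (65.2/9440.472) = -1.75616…

-1.756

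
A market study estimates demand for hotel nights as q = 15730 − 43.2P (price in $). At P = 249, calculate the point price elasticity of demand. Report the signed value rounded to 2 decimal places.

dq/dP = −43.2. At P = 249, q = 15730 − 43.2(249) = 4973.2.
Ed = (dq/dP)·(P/q) = −43.2 × (249/4973.2) = -2.1629…

-2.16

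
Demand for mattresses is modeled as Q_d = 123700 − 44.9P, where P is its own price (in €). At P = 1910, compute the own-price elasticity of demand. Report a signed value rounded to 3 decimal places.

-2.260

At the given values, Q_d = 123700 − 44.9(1910) = 37941.
∂Q_d/∂P = −44.9.
E = (-44.9) × (1910/37941) = -2.26032…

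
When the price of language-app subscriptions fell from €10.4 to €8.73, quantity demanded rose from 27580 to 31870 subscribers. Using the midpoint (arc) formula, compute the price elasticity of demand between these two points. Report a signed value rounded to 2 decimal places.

%ΔQ = (31870 − 27580) / [(27580 + 31870)/2] = 4290/29725 = 0.144322…
%ΔP = (8.73 − 10.4) / [(10.4 + 8.73)/2] = -1.67/9.565 = -0.174594…
Arc Ed = %ΔQ / %ΔP = (4290/29725) / (-1.67/9.565) = -0.8266…

-0.83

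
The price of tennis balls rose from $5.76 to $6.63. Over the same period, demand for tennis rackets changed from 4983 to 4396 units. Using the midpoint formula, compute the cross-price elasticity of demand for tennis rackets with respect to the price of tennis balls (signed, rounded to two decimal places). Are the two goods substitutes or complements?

%ΔQ_{tennis rackets} = (4396 − 4983)/avg = -587/4689.5 = -0.125173…
%ΔP_{tennis balls} = (6.63 − 5.76)/avg = 0.87/6.195 = 0.140435…
E_cross = (-587/4689.5) / (0.87/6.195) = -0.8913…
E_cross < 0 ⇒ the goods are complements.

-0.89; complements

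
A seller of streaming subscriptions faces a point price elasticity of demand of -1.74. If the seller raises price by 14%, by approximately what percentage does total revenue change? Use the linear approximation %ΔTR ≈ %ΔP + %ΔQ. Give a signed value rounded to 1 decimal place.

%ΔQ ≈ Ed × %ΔP = (-1.74) × (+14%) = -24.3600%
%ΔTR ≈ %ΔP + %ΔQ = (+14%) + (-24.3600%) = -10.3600%

-10.4%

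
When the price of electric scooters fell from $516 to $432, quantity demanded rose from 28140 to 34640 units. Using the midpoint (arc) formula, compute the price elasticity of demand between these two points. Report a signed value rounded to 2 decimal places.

-1.17

%ΔQ = (34640 − 28140) / [(28140 + 34640)/2] = 6500/31390 = 0.207072…
%ΔP = (432 − 516) / [(516 + 432)/2] = -84/474 = -0.177215…
Arc Ed = %ΔQ / %ΔP = (6500/31390) / (-84/474) = -1.1684…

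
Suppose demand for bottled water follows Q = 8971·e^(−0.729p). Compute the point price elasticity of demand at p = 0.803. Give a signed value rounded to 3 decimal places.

dQ/dp = −0.729·Q = -3641.98. At p = 0.803, Q = 4995.86.
Ed = (dQ/dp)·(p/Q) = (-3641.98) × (0.803/4995.86) = -0.58538…

-0.585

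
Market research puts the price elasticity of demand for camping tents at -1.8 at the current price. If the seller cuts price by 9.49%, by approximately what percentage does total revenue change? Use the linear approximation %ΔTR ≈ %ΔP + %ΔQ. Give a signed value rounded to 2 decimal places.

+7.59%

%ΔQ ≈ Ed × %ΔP = (-1.8) × (-9.49%) = +17.0820%
%ΔTR ≈ %ΔP + %ΔQ = (-9.49%) + (+17.0820%) = +7.5920%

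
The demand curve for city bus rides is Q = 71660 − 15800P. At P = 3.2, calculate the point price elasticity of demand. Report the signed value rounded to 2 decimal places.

dQ/dP = −15800. At P = 3.2, Q = 71660 − 15800(3.2) = 21100.
Ed = (dQ/dP)·(P/Q) = −15800 × (3.2/21100) = -2.3962…

-2.40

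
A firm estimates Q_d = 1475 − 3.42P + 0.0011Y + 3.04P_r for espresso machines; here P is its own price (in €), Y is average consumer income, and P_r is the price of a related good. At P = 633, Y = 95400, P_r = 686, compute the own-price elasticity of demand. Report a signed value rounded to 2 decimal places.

At the given values, Q_d = 1475 − 3.42(633) + 0.0011(95400) + 3.04(686) = 1500.52.
∂Q_d/∂P = −3.42.
E = (-3.42) × (633/1500.52) = -1.4427…

-1.44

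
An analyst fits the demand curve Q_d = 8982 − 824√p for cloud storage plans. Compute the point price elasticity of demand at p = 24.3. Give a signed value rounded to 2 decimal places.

dQ_d/dp = −824/(2√p) = -83.5784. At p = 24.3, Q_d = 4920.09.
Ed = (dQ_d/dp)·(p/Q_d) = (-83.5784) × (24.3/4920.09) = -0.4127…

-0.41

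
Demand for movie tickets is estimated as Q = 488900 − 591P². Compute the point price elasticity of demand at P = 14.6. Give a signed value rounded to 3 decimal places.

dQ/dP = −2·591·P = -17257.2. At P = 14.6, Q = 362922.44.
Ed = (dQ/dP)·(P/Q) = (-17257.2) × (14.6/362922.44) = -0.69423…

-0.694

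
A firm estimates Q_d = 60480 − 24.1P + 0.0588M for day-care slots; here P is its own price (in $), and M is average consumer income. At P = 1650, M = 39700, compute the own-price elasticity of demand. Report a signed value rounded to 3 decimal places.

At the given values, Q_d = 60480 − 24.1(1650) + 0.0588(39700) = 23049.36.
∂Q_d/∂P = −24.1.
E = (-24.1) × (1650/23049.36) = -1.72521…

-1.725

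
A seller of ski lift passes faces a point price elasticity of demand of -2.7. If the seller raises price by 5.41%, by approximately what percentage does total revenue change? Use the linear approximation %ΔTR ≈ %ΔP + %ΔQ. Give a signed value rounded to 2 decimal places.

-9.20%

%ΔQ ≈ Ed × %ΔP = (-2.7) × (+5.41%) = -14.6070%
%ΔTR ≈ %ΔP + %ΔQ = (+5.41%) + (-14.6070%) = -9.1970%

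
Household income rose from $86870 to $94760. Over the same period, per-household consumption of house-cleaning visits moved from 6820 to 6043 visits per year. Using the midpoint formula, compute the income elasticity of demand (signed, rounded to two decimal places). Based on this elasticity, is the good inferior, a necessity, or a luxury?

-1.39; inferior

%ΔQ = (6043 − 6820)/[( 6820 + 6043)/2] = -777/6431.5 = -0.120811…
%ΔIncome = (94760 − 86870)/[( 86870 + 94760)/2] = 7890/90815 = 0.086879…
E_income = (-777/6431.5) / (7890/90815) = -1.3905…
E_income < 0 ⇒ inferior good.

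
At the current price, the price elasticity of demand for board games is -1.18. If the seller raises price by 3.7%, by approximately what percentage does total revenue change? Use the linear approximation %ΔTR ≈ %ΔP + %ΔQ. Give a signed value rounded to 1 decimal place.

-0.7%

%ΔQ ≈ Ed × %ΔP = (-1.18) × (+3.7%) = -4.3660%
%ΔTR ≈ %ΔP + %ΔQ = (+3.7%) + (-4.3660%) = -0.6660%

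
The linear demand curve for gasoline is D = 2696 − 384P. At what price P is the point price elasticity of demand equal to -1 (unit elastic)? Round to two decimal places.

Ed = −384P/(2696 − 384P). Set this equal to -1:
384P = 1·(2696 − 384P) ⇒ 384P(1 + 1) = 1·2696
P = 1·2696 / (384·2) = 3.5104…

3.51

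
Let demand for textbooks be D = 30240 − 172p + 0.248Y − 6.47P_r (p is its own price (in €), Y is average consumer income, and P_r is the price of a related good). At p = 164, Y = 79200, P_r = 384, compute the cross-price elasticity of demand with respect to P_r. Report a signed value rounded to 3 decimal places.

At the given values, D = 30240 − 172(164) + 0.248(79200) − 6.47(384) = 19189.12.
∂D/∂P_r = -6.47.
E = (-6.47) × (384/19189.12) = -0.12947…

-0.129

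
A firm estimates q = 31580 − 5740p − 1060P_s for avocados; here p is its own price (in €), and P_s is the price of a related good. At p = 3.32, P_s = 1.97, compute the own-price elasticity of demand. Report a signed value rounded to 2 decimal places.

-1.83

At the given values, q = 31580 − 5740(3.32) − 1060(1.97) = 10435.
∂q/∂p = −5740.
E = (-5740) × (3.32/10435) = -1.8262…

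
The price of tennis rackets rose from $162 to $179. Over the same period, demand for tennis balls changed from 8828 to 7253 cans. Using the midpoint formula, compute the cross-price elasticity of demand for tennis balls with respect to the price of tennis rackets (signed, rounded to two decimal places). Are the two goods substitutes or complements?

%ΔQ_{tennis balls} = (7253 − 8828)/avg = -1575/8040.5 = -0.195883…
%ΔP_{tennis rackets} = (179 − 162)/avg = 17/170.5 = 0.099706…
E_cross = (-1575/8040.5) / (17/170.5) = -1.9645…
E_cross < 0 ⇒ the goods are complements.

-1.96; complements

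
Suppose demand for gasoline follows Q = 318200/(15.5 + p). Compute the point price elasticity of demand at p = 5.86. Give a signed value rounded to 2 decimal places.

-0.27

dQ/dp = −318200/(15.5 + p)² = -697.425. At p = 5.86, Q = 14897.
Ed = (dQ/dp)·(p/Q) = (-697.425) × (5.86/14897) = -0.2743…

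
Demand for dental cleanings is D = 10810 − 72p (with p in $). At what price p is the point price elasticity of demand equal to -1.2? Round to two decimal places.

Ed = −72p/(10810 − 72p). Set this equal to -1.2:
72p = 1.2·(10810 − 72p) ⇒ 72p(1 + 1.2) = 1.2·10810
p = 1.2·10810 / (72·2.2) = 81.8939…

81.89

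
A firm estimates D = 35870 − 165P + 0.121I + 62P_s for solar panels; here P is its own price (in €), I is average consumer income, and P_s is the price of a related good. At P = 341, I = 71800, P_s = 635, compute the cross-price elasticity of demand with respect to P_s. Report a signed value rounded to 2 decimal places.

1.42

At the given values, D = 35870 − 165(341) + 0.121(71800) + 62(635) = 27662.8.
∂D/∂P_s = 62.
E = (62) × (635/27662.8) = 1.4232…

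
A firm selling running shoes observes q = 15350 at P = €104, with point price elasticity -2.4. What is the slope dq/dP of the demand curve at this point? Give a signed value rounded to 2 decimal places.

-354.23

Ed = (dq/dP)·(P/q) ⇒ dq/dP = Ed·q/P = (-2.4)·15350/104 = -354.2307…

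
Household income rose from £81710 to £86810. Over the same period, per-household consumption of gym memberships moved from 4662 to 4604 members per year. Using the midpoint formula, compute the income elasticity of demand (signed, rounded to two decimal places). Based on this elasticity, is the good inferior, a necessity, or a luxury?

-0.21; inferior

%ΔQ = (4604 − 4662)/[( 4662 + 4604)/2] = -58/4633 = -0.012518…
%ΔIncome = (86810 − 81710)/[( 81710 + 86810)/2] = 5100/84260 = 0.060526…
E_income = (-58/4633) / (5100/84260) = -0.2068…
E_income < 0 ⇒ inferior good.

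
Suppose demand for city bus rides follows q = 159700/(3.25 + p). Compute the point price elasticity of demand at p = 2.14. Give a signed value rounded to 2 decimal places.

-0.40

dq/dp = −159700/(3.25 + p)² = -5497.02. At p = 2.14, q = 29628.9.
Ed = (dq/dp)·(p/q) = (-5497.02) × (2.14/29628.9) = -0.3970…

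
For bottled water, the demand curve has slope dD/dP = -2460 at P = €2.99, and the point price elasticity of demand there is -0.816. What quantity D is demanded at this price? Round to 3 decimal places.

Ed = (dD/dP)·(P/D) ⇒ D = (dD/dP)·P/Ed = (-2460)·2.99/(-0.816) = 9013.97058…

9013.971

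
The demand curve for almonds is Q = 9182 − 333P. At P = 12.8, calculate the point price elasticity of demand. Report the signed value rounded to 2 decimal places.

-0.87

dQ/dP = −333. At P = 12.8, Q = 9182 − 333(12.8) = 4919.6.
Ed = (dQ/dP)·(P/Q) = −333 × (12.8/4919.6) = -0.8664…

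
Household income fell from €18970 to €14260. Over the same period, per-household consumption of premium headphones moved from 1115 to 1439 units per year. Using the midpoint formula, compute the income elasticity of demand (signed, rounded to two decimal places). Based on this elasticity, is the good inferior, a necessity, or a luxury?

%ΔQ = (1439 − 1115)/[( 1115 + 1439)/2] = 324/1277 = 0.253719…
%ΔIncome = (14260 − 18970)/[( 18970 + 14260)/2] = -4710/16615 = -0.283478…
E_income = (324/1277) / (-4710/16615) = -0.8950…
E_income < 0 ⇒ inferior good.

-0.90; inferior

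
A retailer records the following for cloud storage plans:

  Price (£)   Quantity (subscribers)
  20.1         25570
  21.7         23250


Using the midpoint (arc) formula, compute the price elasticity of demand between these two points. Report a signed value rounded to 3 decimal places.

%ΔQ = (23250 − 25570) / [(25570 + 23250)/2] = -2320/24410 = -0.095043…
%ΔP = (21.7 − 20.1) / [(20.1 + 21.7)/2] = 1.6/20.9 = 0.076555…
Arc Ed = %ΔQ / %ΔP = (-2320/24410) / (1.6/20.9) = -1.24149…

-1.241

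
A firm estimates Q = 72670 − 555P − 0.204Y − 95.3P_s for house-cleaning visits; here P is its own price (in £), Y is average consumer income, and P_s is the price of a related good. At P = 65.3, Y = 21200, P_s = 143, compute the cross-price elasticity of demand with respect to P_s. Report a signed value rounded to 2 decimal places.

-0.74

At the given values, Q = 72670 − 555(65.3) − 0.204(21200) − 95.3(143) = 18475.8.
∂Q/∂P_s = -95.3.
E = (-95.3) × (143/18475.8) = -0.7376…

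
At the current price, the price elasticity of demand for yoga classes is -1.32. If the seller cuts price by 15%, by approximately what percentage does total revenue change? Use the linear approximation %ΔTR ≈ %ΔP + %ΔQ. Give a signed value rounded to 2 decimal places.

%ΔQ ≈ Ed × %ΔP = (-1.32) × (-15%) = +19.8000%
%ΔTR ≈ %ΔP + %ΔQ = (-15%) + (+19.8000%) = +4.8000%

+4.80%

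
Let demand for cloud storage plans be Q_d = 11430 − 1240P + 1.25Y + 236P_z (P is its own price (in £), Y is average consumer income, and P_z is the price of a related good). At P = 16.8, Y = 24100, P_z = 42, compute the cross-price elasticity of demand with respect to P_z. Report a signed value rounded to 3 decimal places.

0.324

At the given values, Q_d = 11430 − 1240(16.8) + 1.25(24100) + 236(42) = 30635.
∂Q_d/∂P_z = 236.
E = (236) × (42/30635) = 0.32355…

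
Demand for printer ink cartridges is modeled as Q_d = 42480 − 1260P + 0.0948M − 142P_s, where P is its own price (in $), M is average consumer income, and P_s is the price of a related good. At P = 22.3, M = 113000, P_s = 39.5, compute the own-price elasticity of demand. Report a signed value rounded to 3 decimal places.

At the given values, Q_d = 42480 − 1260(22.3) + 0.0948(113000) − 142(39.5) = 19485.4.
∂Q_d/∂P = −1260.
E = (-1260) × (22.3/19485.4) = -1.44200…

-1.442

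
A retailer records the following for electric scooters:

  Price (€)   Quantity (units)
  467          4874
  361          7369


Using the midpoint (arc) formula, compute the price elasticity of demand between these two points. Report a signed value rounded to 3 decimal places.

-1.592

%ΔQ = (7369 − 4874) / [(4874 + 7369)/2] = 2495/6121.5 = 0.407579…
%ΔP = (361 − 467) / [(467 + 361)/2] = -106/414 = -0.256038…
Arc Ed = %ΔQ / %ΔP = (2495/6121.5) / (-106/414) = -1.59186…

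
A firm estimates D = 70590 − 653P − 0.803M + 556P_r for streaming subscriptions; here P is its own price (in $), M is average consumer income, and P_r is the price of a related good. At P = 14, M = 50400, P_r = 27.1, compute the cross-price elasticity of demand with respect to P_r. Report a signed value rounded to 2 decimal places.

At the given values, D = 70590 − 653(14) − 0.803(50400) + 556(27.1) = 36044.4.
∂D/∂P_r = 556.
E = (556) × (27.1/36044.4) = 0.4180…

0.42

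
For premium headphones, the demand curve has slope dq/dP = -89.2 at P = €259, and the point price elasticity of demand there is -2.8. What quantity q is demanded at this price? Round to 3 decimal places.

8251.000

Ed = (dq/dP)·(P/q) ⇒ q = (dq/dP)·P/Ed = (-89.2)·259/(-2.8) = 8251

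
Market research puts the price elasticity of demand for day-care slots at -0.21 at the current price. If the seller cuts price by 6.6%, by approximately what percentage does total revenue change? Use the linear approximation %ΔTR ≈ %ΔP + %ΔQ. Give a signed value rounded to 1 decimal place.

%ΔQ ≈ Ed × %ΔP = (-0.21) × (-6.6%) = +1.3860%
%ΔTR ≈ %ΔP + %ΔQ = (-6.6%) + (+1.3860%) = -5.2140%

-5.2%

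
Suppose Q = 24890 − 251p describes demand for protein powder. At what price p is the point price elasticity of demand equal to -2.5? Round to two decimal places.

Ed = −251p/(24890 − 251p). Set this equal to -2.5:
251p = 2.5·(24890 − 251p) ⇒ 251p(1 + 2.5) = 2.5·24890
p = 2.5·24890 / (251·3.5) = 70.8309…

70.83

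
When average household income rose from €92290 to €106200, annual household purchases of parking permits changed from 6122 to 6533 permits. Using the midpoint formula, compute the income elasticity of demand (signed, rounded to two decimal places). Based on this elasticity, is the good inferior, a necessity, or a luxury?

0.46; necessity

%ΔQ = (6533 − 6122)/[( 6122 + 6533)/2] = 411/6327.5 = 0.064954…
%ΔIncome = (106200 − 92290)/[( 92290 + 106200)/2] = 13910/99245 = 0.140158…
E_income = (411/6327.5) / (13910/99245) = 0.4634…
0 < E_income < 1 ⇒ normal good, necessity.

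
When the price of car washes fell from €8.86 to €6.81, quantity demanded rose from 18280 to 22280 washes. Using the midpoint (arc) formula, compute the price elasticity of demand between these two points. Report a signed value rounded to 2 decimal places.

-0.75

%ΔQ = (22280 − 18280) / [(18280 + 22280)/2] = 4000/20280 = 0.197238…
%ΔP = (6.81 − 8.86) / [(8.86 + 6.81)/2] = -2.05/7.835 = -0.261646…
Arc Ed = %ΔQ / %ΔP = (4000/20280) / (-2.05/7.835) = -0.7538…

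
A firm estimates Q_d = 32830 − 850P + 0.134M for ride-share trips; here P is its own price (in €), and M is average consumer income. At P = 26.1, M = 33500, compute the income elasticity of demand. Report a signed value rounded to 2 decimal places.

0.30

At the given values, Q_d = 32830 − 850(26.1) + 0.134(33500) = 15134.
∂Q_d/∂M = 0.134.
E = (0.134) × (33500/15134) = 0.2966…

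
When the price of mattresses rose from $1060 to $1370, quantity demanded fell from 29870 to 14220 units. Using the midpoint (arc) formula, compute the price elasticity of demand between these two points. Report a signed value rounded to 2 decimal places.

-2.78

%ΔQ = (14220 − 29870) / [(29870 + 14220)/2] = -15650/22045 = -0.709911…
%ΔP = (1370 − 1060) / [(1060 + 1370)/2] = 310/1215 = 0.255144…
Arc Ed = %ΔQ / %ΔP = (-15650/22045) / (310/1215) = -2.7823…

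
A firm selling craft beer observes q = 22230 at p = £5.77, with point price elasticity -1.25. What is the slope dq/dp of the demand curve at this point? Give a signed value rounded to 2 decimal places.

Ed = (dq/dp)·(p/q) ⇒ dq/dp = Ed·q/p = (-1.25)·22230/5.77 = -4815.8578…

-4815.86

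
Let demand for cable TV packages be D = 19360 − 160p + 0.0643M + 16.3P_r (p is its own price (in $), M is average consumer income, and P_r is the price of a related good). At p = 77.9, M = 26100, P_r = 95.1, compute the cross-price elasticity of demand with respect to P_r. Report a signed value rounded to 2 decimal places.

0.15

At the given values, D = 19360 − 160(77.9) + 0.0643(26100) + 16.3(95.1) = 10124.36.
∂D/∂P_r = 16.3.
E = (16.3) × (95.1/10124.36) = 0.1531…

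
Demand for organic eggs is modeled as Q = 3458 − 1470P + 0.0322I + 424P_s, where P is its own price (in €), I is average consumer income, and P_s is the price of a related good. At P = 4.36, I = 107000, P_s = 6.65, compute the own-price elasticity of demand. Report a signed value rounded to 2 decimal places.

-1.93

At the given values, Q = 3458 − 1470(4.36) + 0.0322(107000) + 424(6.65) = 3313.8.
∂Q/∂P = −1470.
E = (-1470) × (4.36/3313.8) = -1.9340…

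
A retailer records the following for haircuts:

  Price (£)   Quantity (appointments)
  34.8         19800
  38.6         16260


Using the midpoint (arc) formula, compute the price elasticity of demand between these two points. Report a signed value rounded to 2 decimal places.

%ΔQ = (16260 − 19800) / [(19800 + 16260)/2] = -3540/18030 = -0.196339…
%ΔP = (38.6 − 34.8) / [(34.8 + 38.6)/2] = 3.8/36.7 = 0.103542…
Arc Ed = %ΔQ / %ΔP = (-3540/18030) / (3.8/36.7) = -1.8962…

-1.90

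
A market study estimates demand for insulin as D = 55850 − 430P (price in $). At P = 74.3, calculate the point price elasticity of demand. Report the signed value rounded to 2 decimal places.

-1.34

dD/dP = −430. At P = 74.3, D = 55850 − 430(74.3) = 23901.
Ed = (dD/dP)·(P/D) = −430 × (74.3/23901) = -1.3367…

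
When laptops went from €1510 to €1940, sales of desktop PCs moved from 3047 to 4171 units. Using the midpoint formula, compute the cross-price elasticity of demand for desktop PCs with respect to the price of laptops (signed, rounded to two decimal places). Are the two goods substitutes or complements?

%ΔQ_{desktop PCs} = (4171 − 3047)/avg = 1124/3609 = 0.311443…
%ΔP_{laptops} = (1940 − 1510)/avg = 430/1725 = 0.249275…
E_cross = (1124/3609) / (430/1725) = 1.2493…
E_cross > 0 ⇒ the goods are substitutes.

1.25; substitutes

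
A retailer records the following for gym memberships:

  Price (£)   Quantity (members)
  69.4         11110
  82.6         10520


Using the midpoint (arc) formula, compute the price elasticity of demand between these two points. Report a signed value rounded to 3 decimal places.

%ΔQ = (10520 − 11110) / [(11110 + 10520)/2] = -590/10815 = -0.054553…
%ΔP = (82.6 − 69.4) / [(69.4 + 82.6)/2] = 13.2/76 = 0.173684…
Arc Ed = %ΔQ / %ΔP = (-590/10815) / (13.2/76) = -0.31409…

-0.314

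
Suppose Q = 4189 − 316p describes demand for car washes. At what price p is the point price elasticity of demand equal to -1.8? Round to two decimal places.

8.52

Ed = −316p/(4189 − 316p). Set this equal to -1.8:
316p = 1.8·(4189 − 316p) ⇒ 316p(1 + 1.8) = 1.8·4189
p = 1.8·4189 / (316·2.8) = 8.5219…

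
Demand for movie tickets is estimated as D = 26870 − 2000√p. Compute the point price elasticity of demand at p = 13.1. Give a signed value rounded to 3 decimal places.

-0.184

dD/dp = −2000/(2√p) = -276.289. At p = 13.1, D = 19631.2.
Ed = (dD/dp)·(p/D) = (-276.289) × (13.1/19631.2) = -0.18436…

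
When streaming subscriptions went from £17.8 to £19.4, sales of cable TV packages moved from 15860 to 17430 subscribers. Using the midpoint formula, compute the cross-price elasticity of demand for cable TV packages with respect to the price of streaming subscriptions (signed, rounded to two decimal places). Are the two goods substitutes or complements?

1.10; substitutes

%ΔQ_{cable TV packages} = (17430 − 15860)/avg = 1570/16645 = 0.094322…
%ΔP_{streaming subscriptions} = (19.4 − 17.8)/avg = 1.6/18.6 = 0.086021…
E_cross = (1570/16645) / (1.6/18.6) = 1.0965…
E_cross > 0 ⇒ the goods are substitutes.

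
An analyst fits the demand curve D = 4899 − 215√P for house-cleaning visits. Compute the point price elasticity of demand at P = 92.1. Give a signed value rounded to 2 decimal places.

-0.36

dD/dP = −215/(2√P) = -11.2016. At P = 92.1, D = 2835.67.
Ed = (dD/dP)·(P/D) = (-11.2016) × (92.1/2835.67) = -0.3638…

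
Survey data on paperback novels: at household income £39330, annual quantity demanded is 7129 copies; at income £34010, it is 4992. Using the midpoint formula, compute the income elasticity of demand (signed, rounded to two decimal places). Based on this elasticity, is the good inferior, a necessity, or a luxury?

2.43; luxury

%ΔQ = (4992 − 7129)/[( 7129 + 4992)/2] = -2137/6060.5 = -0.352611…
%ΔIncome = (34010 − 39330)/[( 39330 + 34010)/2] = -5320/36670 = -0.145077…
E_income = (-2137/6060.5) / (-5320/36670) = 2.4304…
E_income > 1 ⇒ normal good, luxury.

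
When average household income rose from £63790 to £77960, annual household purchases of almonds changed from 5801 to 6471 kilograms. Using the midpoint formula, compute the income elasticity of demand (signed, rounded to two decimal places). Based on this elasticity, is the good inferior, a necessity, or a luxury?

0.55; necessity

%ΔQ = (6471 − 5801)/[( 5801 + 6471)/2] = 670/6136 = 0.109191…
%ΔIncome = (77960 − 63790)/[( 63790 + 77960)/2] = 14170/70875 = 0.199929…
E_income = (670/6136) / (14170/70875) = 0.5461…
0 < E_income < 1 ⇒ normal good, necessity.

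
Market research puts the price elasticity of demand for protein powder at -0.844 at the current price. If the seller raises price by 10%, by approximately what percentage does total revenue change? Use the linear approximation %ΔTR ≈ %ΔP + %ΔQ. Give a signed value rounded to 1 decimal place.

+1.6%

%ΔQ ≈ Ed × %ΔP = (-0.844) × (+10%) = -8.4400%
%ΔTR ≈ %ΔP + %ΔQ = (+10%) + (-8.4400%) = +1.5600%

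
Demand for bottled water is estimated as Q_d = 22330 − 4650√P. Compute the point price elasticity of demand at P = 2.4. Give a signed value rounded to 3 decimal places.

-0.238

dQ_d/dP = −4650/(2√P) = -1500.78. At P = 2.4, Q_d = 15126.3.
Ed = (dQ_d/dP)·(P/Q_d) = (-1500.78) × (2.4/15126.3) = -0.23812…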